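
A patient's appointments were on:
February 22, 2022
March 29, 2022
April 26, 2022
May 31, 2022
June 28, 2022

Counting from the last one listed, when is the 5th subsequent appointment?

These are Tuesdays with 35, 28, 35, 28-day gaps.
Each is the final Tuesday of its month — March 29, 2022 is past the 28th, so '4th Tuesday' doesn't fit.
Last Tuesday of July 2022: July 26, 2022.
Last Tuesday of August 2022: August 30, 2022.
September 2022 ends with Tuesday September 27, 2022.
Last Tuesday of October 2022: October 25, 2022.
Last Tuesday of November 2022: November 29, 2022.

November 29, 2022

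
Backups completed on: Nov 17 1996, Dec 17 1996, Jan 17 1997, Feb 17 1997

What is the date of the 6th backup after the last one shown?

Aug 17 1997

Gaps: 30, 31, 31 days — not constant. Every event is on the 17th of the month.
Pattern: the 17th of each month.
Next: March 1997 → Mar 17 1997.
Next: April 1997 → Apr 17 1997.
May 1997: May 17 1997.
Next: June 1997 → Jun 17 1997.
Next: July 1997 → Jul 17 1997.
August 1997: Aug 17 1997.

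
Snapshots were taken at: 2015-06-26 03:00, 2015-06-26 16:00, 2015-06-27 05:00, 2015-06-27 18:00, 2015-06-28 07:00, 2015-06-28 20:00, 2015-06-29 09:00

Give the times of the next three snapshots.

2015-06-29 22:00, 2015-06-30 11:00, 2015-07-01 00:00

The interval is a steady 13 hours (13, 13, 13, 13, 13, 13).
2015-06-29 09:00 + 13 h = 2015-06-29 22:00.
2015-06-29 22:00 + 13 h = 2015-06-30 11:00.
2015-06-30 11:00 + 13 h = 2015-07-01 00:00.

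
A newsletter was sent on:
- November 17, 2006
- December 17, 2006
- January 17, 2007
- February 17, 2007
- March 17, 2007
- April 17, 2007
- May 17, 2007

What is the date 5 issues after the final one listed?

October 17, 2007

The day-of-month is always 17 (30, 31, 31, 28, 31, 30 days between events).
So this recurs on the 17th of each month.
June 2007: June 17, 2007.
July 2007: July 17, 2007.
August 2007: August 17, 2007.
September 2007: September 17, 2007.
October 2007: October 17, 2007.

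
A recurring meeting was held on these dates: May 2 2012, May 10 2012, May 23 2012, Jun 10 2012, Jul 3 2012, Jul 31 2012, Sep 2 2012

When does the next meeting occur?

Oct 10 2012

Intervals are 8, 13, 18, 23, 28, 33 days — an arithmetic progression with common difference 5.
Next gap: 38 days. Sep 2 2012 + 38 days = Oct 10 2012.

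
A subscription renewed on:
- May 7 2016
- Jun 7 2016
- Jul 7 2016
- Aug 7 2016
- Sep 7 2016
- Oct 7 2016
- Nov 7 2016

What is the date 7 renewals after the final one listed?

Each date is the 7th; the gaps (31, 30, 31, 31, 30, 31) track the month lengths.
The rule is the 7th of each month.
Next: December 2016 → Dec 7 2016.
Next: January 2017 → Jan 7 2017.
Next: February 2017 → Feb 7 2017.
Next: March 2017 → Mar 7 2017.
Next: April 2017 → Apr 7 2017.
May 2017: May 7 2017.
June 2017: Jun 7 2017.

Jun 7 2017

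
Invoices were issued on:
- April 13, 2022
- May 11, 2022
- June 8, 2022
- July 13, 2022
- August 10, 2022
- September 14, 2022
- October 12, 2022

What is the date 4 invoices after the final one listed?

All dates are Wednesdays, 28, 28, 35, 28, 35, 28 days apart.
Specifically, the 2nd Wednesday of each month.
November 2022 — 2nd Wednesday is November 9, 2022.
2nd Wednesday of December 2022: December 14, 2022.
2nd Wednesday of January 2023: January 11, 2023.
2nd Wednesday of February 2023: February 8, 2023.

February 8, 2023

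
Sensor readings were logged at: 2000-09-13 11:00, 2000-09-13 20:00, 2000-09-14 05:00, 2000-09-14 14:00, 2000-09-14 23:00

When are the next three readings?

2000-09-15 08:00, 2000-09-15 17:00, 2000-09-16 02:00

Spacing: 9, 9, 9, 9 h — constant 9 h.
2000-09-14 23:00 + 9 h = 2000-09-15 08:00.
2000-09-15 08:00 + 9 h = 2000-09-15 17:00.
2000-09-15 17:00 + 9 h = 2000-09-16 02:00.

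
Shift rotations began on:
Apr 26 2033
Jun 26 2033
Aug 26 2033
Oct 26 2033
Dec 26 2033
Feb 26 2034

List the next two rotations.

Each date is the 26th; the gaps (61, 61, 61, 61, 62) track the month lengths.
The rule is the 26th of every 2 months.
Next: April 2034 → Apr 26 2034.
Next: June 2034 → Jun 26 2034.

Apr 26 2034, Jun 26 2034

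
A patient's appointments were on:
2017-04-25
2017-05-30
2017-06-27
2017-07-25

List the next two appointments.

These are Tuesdays with 35, 28, 28-day gaps.
Each is the final Tuesday of its month — 2017-05-30 is past the 28th, so '4th Tuesday' doesn't fit.
August 2017 ends with Tuesday 2017-08-29.
September 2017 ends with Tuesday 2017-09-26.

2017-08-29, 2017-09-26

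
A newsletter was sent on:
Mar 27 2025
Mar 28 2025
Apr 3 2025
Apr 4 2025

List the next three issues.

Apr 10 2025, Apr 11 2025, Apr 17 2025

Every event lands on a Thursday or Friday (gaps cycle 1, 6, 1).
So the schedule is: every Thursday and Friday.
The following Thursday is Apr 10 2025.
Next Friday: Apr 11 2025.
The following Thursday is Apr 17 2025.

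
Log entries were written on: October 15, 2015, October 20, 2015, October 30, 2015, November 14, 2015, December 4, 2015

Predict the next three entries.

December 29, 2015; January 28, 2016; March 3, 2016

The spacing grows by 5 each time: 5, 10, 15, 20 days.
Next gap: 25 days. December 4, 2015 + 25 days = December 29, 2015.
Next gap: 30 days. December 29, 2015 + 30 days = January 28, 2016.
Next gap: 35 days. January 28, 2016 + 35 days = March 3, 2016.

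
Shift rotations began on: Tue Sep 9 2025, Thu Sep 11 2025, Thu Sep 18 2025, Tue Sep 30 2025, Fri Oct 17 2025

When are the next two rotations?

The spacing grows by 5 each time: 2, 7, 12, 17 days.
Next gap: 22 days. Fri Oct 17 2025 + 22 days = Sat Nov 8 2025.
Next gap: 27 days. Sat Nov 8 2025 + 27 days = Fri Dec 5 2025.

Sat Nov 8 2025, Fri Dec 5 2025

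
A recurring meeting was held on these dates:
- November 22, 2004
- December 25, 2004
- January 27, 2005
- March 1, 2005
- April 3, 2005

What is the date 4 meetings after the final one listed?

August 13, 2005

Every event comes 33 days after the last (33, 33, 33, 33).
April 3, 2005 + 33 days = May 6, 2005.
May 6, 2005 + 33 days = June 8, 2005.
June 8, 2005 + 33 days = July 11, 2005.
July 11, 2005 + 33 days = August 13, 2005.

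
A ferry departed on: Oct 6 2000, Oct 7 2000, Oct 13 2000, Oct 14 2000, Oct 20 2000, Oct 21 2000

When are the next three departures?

The gap pattern 1, 6, 1, 6, 1 repeats every 2 events.
These are the Fridays and Saturdays of each week.
The following Friday is Oct 27 2000.
The following Saturday is Oct 28 2000.
The following Friday is Nov 3 2000.

Oct 27 2000, Oct 28 2000, Nov 3 2000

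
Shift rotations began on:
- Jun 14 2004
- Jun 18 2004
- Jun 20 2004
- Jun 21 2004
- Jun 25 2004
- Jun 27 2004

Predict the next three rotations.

Jun 28 2004, Jul 2 2004, Jul 4 2004

Gaps: 4, 2, 1, 4, 2 days — not constant, but cyclic with period 3.
The events fall on every Monday, Friday and Sunday.
The following Monday is Jun 28 2004.
The following Friday is Jul 2 2004.
Next Sunday: Jul 4 2004.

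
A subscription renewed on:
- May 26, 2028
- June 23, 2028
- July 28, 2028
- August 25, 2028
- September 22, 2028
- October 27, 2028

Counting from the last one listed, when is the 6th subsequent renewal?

April 27, 2029

These are Fridays at 28- or 35-day spacing (28, 35, 28, 28, 35).
The pattern: 4th Friday of the month.
November 2028 — 4th Friday is November 24, 2028.
December 2028 — 4th Friday is December 22, 2028.
January 2029 — 4th Friday is January 26, 2029.
4th Friday of February 2029: February 23, 2029.
4th Friday of March 2029: March 23, 2029.
April 2029 — 4th Friday is April 27, 2029.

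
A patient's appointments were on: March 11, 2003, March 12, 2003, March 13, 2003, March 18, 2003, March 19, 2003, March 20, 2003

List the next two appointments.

Gaps: 1, 1, 5, 1, 1 days — not constant, but cyclic with period 3.
The events fall on every Tuesday, Wednesday and Thursday.
The following Tuesday is March 25, 2003.
The following Wednesday is March 26, 2003.

March 25, 2003; March 26, 2003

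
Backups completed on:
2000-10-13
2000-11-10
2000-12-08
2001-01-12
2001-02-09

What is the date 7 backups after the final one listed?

All dates are Fridays, 28, 28, 35, 28 days apart.
Specifically, the 2nd Friday of each month.
March 2001 — 2nd Friday is 2001-03-09.
April 2001 — 2nd Friday is 2001-04-13.
2nd Friday of May 2001: 2001-05-11.
2nd Friday of June 2001: 2001-06-08.
July 2001 — 2nd Friday is 2001-07-13.
August 2001 — 2nd Friday is 2001-08-10.
September 2001 — 2nd Friday is 2001-09-14.

2001-09-14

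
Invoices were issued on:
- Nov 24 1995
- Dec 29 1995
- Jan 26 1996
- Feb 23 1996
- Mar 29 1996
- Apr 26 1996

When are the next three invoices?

These are Fridays with 35, 28, 28, 35, 28-day gaps.
Each is the final Friday of its month — Dec 29 1995 is past the 28th, so '4th Friday' doesn't fit.
May 1996 ends with Friday May 31 1996.
June 1996 ends with Friday Jun 28 1996.
July 1996 ends with Friday Jul 26 1996.

May 31 1996, Jun 28 1996, Jul 26 1996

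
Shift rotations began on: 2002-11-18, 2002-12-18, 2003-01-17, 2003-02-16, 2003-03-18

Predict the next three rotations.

2003-04-17, 2003-05-17, 2003-06-16

Gaps between consecutive events: 30, 30, 30, 30 days — a constant 30-day interval.
2003-03-18 + 30 days = 2003-04-17.
2003-04-17 + 30 days = 2003-05-17.
2003-05-17 + 30 days = 2003-06-16.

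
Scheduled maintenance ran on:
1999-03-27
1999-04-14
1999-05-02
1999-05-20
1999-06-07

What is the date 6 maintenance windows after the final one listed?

1999-09-23

Every event comes 18 days after the last (18, 18, 18, 18).
1999-06-07 + 18 days = 1999-06-25.
1999-06-25 + 18 days = 1999-07-13.
1999-07-13 + 18 days = 1999-07-31.
1999-07-31 + 18 days = 1999-08-18.
1999-08-18 + 18 days = 1999-09-05.
1999-09-05 + 18 days = 1999-09-23.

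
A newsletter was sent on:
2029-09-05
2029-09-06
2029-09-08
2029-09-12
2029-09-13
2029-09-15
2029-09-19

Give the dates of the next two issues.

Every event lands on a Wednesday or Thursday or Saturday (gaps cycle 1, 2, 4, 1, 2, 4).
So the schedule is: every Wednesday, Thursday and Saturday.
Next Thursday: 2029-09-20.
The following Saturday is 2029-09-22.

2029-09-20, 2029-09-22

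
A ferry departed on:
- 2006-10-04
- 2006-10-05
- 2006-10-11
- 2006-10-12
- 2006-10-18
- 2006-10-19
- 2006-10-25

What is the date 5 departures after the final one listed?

2006-11-09

The gap pattern 1, 6, 1, 6, 1, 6 repeats every 2 events.
These are the Wednesdays and Thursdays of each week.
Next Thursday: 2006-10-26.
The following Wednesday is 2006-11-01.
The following Thursday is 2006-11-02.
Next Wednesday: 2006-11-08.
The following Thursday is 2006-11-09.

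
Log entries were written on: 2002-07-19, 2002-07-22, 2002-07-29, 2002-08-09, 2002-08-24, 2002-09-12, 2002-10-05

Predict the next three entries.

2002-11-01, 2002-12-02, 2003-01-06

Intervals are 3, 7, 11, 15, 19, 23 days — an arithmetic progression with common difference 4.
Next gap: 27 days. 2002-10-05 + 27 days = 2002-11-01.
Next gap: 31 days. 2002-11-01 + 31 days = 2002-12-02.
Next gap: 35 days. 2002-12-02 + 35 days = 2003-01-06.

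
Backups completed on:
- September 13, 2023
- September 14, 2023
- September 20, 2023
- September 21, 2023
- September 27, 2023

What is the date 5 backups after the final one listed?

October 12, 2023

Gaps: 1, 6, 1, 6 days — not constant, but cyclic with period 2.
The events fall on every Wednesday and Thursday.
Next Thursday: September 28, 2023.
The following Wednesday is October 4, 2023.
The following Thursday is October 5, 2023.
The following Wednesday is October 11, 2023.
The following Thursday is October 12, 2023.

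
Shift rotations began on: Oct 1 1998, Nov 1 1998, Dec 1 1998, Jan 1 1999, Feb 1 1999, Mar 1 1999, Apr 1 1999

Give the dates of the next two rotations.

The day-of-month is always 1 (31, 30, 31, 31, 28, 31 days between events).
So this recurs on the 1st of each month.
May 1999: May 1 1999.
June 1999: Jun 1 1999.

May 1 1999, Jun 1 1999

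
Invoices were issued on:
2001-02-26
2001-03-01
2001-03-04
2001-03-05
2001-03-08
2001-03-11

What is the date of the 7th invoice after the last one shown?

The gap pattern 3, 3, 1, 3, 3 repeats every 3 events.
These are the Mondays, Thursdays and Sundays of each week.
Next Monday: 2001-03-12.
The following Thursday is 2001-03-15.
The following Sunday is 2001-03-18.
Next Monday: 2001-03-19.
The following Thursday is 2001-03-22.
Next Sunday: 2001-03-25.
Next Monday: 2001-03-26.

2001-03-26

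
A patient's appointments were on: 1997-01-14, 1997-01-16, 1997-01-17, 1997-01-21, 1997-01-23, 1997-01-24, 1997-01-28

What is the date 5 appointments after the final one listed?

The gap pattern 2, 1, 4, 2, 1, 4 repeats every 3 events.
These are the Tuesdays, Thursdays and Fridays of each week.
The following Thursday is 1997-01-30.
The following Friday is 1997-01-31.
Next Tuesday: 1997-02-04.
The following Thursday is 1997-02-06.
The following Friday is 1997-02-07.

1997-02-07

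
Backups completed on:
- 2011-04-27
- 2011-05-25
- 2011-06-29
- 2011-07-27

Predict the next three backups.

All Wednesdays; the gaps (28, 35, 28) vary with month length.
This is the last Wednesday of each month.
August 2011 ends with Wednesday 2011-08-31.
Last Wednesday of September 2011: 2011-09-28.
Last Wednesday of October 2011: 2011-10-26.

2011-08-31, 2011-09-28, 2011-10-26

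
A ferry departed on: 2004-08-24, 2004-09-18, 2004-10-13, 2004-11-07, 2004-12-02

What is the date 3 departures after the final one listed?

Gaps between consecutive events: 25, 25, 25, 25 days — a constant 25-day interval.
2004-12-02 + 25 days = 2004-12-27.
2004-12-27 + 25 days = 2005-01-21.
2005-01-21 + 25 days = 2005-02-15.

2005-02-15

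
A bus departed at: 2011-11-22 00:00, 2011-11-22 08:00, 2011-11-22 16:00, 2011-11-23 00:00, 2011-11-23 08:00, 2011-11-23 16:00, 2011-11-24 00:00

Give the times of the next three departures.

Gaps: 8, 8, 8, 8, 8, 8 hours — each event is 8 hours after the previous one.
2011-11-24 00:00 + 8 h = 2011-11-24 08:00.
2011-11-24 08:00 + 8 h = 2011-11-24 16:00.
2011-11-24 16:00 + 8 h = 2011-11-25 00:00.

2011-11-24 08:00, 2011-11-24 16:00, 2011-11-25 00:00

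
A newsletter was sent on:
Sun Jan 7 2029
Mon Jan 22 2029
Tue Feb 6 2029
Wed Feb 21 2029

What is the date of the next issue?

The spacing is 15, 15, 15 days — always 15 days.
Wed Feb 21 2029 + 15 days = Thu Mar 8 2029.

Thu Mar 8 2029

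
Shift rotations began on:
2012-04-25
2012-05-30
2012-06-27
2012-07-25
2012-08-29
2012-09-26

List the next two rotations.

All Wednesdays; the gaps (35, 28, 28, 35, 28) vary with month length.
This is the last Wednesday of each month.
October 2012 ends with Wednesday 2012-10-31.
Last Wednesday of November 2012: 2012-11-28.

2012-10-31, 2012-11-28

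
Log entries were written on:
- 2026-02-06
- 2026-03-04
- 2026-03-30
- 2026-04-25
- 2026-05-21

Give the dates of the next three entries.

The spacing is 26, 26, 26, 26 days — always 26 days.
2026-05-21 + 26 days = 2026-06-16.
2026-06-16 + 26 days = 2026-07-12.
2026-07-12 + 26 days = 2026-08-07.

2026-06-16, 2026-07-12, 2026-08-07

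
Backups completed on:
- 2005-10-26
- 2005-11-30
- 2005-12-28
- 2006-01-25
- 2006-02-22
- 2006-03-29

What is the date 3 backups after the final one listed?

2006-06-28

All Wednesdays; the gaps (35, 28, 28, 28, 35) vary with month length.
This is the last Wednesday of each month.
Last Wednesday of April 2006: 2006-04-26.
May 2006 ends with Wednesday 2006-05-31.
June 2006 ends with Wednesday 2006-06-28.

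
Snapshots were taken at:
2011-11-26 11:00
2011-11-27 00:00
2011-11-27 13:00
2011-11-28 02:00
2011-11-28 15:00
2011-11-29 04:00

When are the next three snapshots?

2011-11-29 17:00, 2011-11-30 06:00, 2011-11-30 19:00

Spacing: 13, 13, 13, 13, 13 h — constant 13 h.
2011-11-29 04:00 + 13 h = 2011-11-29 17:00.
2011-11-29 17:00 + 13 h = 2011-11-30 06:00.
2011-11-30 06:00 + 13 h = 2011-11-30 19:00.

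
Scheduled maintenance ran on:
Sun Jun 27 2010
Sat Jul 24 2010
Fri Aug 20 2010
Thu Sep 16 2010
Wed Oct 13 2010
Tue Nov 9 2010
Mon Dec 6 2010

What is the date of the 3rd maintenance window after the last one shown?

Every event comes 27 days after the last (27, 27, 27, 27, 27, 27).
Mon Dec 6 2010 + 27 days = Sun Jan 2 2011.
Sun Jan 2 2011 + 27 days = Sat Jan 29 2011.
Sat Jan 29 2011 + 27 days = Fri Feb 25 2011.

Fri Feb 25 2011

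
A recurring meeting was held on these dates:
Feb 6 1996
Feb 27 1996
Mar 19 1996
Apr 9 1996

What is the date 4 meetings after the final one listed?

Every event comes 21 days after the last (21, 21, 21).
Apr 9 1996 + 21 days = Apr 30 1996.
Apr 30 1996 + 21 days = May 21 1996.
May 21 1996 + 21 days = Jun 11 1996.
Jun 11 1996 + 21 days = Jul 2 1996.

Jul 2 1996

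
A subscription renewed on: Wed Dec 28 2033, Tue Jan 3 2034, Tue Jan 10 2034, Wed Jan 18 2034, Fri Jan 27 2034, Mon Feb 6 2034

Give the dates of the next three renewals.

The spacing grows by 1 each time: 6, 7, 8, 9, 10 days.
Next gap: 11 days. Mon Feb 6 2034 + 11 days = Fri Feb 17 2034.
Next gap: 12 days. Fri Feb 17 2034 + 12 days = Wed Mar 1 2034.
Next gap: 13 days. Wed Mar 1 2034 + 13 days = Tue Mar 14 2034.

Fri Feb 17 2034, Wed Mar 1 2034, Tue Mar 14 2034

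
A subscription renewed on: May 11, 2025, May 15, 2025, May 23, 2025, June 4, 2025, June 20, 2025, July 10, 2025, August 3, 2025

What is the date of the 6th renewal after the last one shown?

March 19, 2026

Intervals are 4, 8, 12, 16, 20, 24 days — an arithmetic progression with common difference 4.
Next gap: 28 days. August 3, 2025 + 28 days = August 31, 2025.
Next gap: 32 days. August 31, 2025 + 32 days = October 2, 2025.
Next gap: 36 days. October 2, 2025 + 36 days = November 7, 2025.
Next gap: 40 days. November 7, 2025 + 40 days = December 17, 2025.
Next gap: 44 days. December 17, 2025 + 44 days = January 30, 2026.
Next gap: 48 days. January 30, 2026 + 48 days = March 19, 2026.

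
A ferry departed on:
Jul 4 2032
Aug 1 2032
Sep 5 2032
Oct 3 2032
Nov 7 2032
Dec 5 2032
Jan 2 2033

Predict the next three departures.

Feb 6 2033, Mar 6 2033, Apr 3 2033

These are Sundays at 28- or 35-day spacing (28, 35, 28, 35, 28, 28).
The pattern: 1st Sunday of the month.
February 2033 — 1st Sunday is Feb 6 2033.
1st Sunday of March 2033: Mar 6 2033.
1st Sunday of April 2033: Apr 3 2033.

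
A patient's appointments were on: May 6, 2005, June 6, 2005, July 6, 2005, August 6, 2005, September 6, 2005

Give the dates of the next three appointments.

October 6, 2005; November 6, 2005; December 6, 2005

Each date is the 6th; the gaps (31, 30, 31, 31) track the month lengths.
The rule is the 6th of each month.
October 2005: October 6, 2005.
November 2005: November 6, 2005.
December 2005: December 6, 2005.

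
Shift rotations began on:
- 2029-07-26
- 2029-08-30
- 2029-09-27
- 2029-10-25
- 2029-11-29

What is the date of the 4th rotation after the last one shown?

These are Thursdays with 35, 28, 28, 35-day gaps.
Each is the final Thursday of its month — 2029-08-30 is past the 28th, so '4th Thursday' doesn't fit.
Last Thursday of December 2029: 2029-12-27.
January 2030 ends with Thursday 2030-01-31.
Last Thursday of February 2030: 2030-02-28.
March 2030 ends with Thursday 2030-03-28.

2030-03-28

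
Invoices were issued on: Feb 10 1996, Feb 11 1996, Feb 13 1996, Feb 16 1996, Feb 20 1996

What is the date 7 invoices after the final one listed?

The spacing grows by 1 each time: 1, 2, 3, 4 days.
Next gap: 5 days. Feb 20 1996 + 5 days = Feb 25 1996.
Next gap: 6 days. Feb 25 1996 + 6 days = Mar 2 1996.
Next gap: 7 days. Mar 2 1996 + 7 days = Mar 9 1996.
Next gap: 8 days. Mar 9 1996 + 8 days = Mar 17 1996.
Next gap: 9 days. Mar 17 1996 + 9 days = Mar 26 1996.
Next gap: 10 days. Mar 26 1996 + 10 days = Apr 5 1996.
Next gap: 11 days. Apr 5 1996 + 11 days = Apr 16 1996.

Apr 16 1996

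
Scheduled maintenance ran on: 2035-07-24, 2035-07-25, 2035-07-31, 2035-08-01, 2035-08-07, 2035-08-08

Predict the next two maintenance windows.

2035-08-14, 2035-08-15

The gap pattern 1, 6, 1, 6, 1 repeats every 2 events.
These are the Tuesdays and Wednesdays of each week.
The following Tuesday is 2035-08-14.
Next Wednesday: 2035-08-15.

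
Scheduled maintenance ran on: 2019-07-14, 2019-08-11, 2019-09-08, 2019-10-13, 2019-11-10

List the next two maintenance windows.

2019-12-08, 2020-01-12

Gaps: 28, 28, 35, 28 days — a mix of 28 and 35. Every date is a Sunday.
Each is the 2nd Sunday of its month.
2nd Sunday of December 2019: 2019-12-08.
2nd Sunday of January 2020: 2020-01-12.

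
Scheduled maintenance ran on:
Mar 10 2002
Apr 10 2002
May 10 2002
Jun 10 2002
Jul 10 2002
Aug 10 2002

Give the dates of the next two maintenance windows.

Sep 10 2002, Oct 10 2002

Each date is the 10th; the gaps (31, 30, 31, 30, 31) track the month lengths.
The rule is the 10th of each month.
Next: September 2002 → Sep 10 2002.
October 2002: Oct 10 2002.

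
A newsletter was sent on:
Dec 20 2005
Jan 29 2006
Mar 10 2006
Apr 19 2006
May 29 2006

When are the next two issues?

Gaps between consecutive events: 40, 40, 40, 40 days — a constant 40-day interval.
May 29 2006 + 40 days = Jul 8 2006.
Jul 8 2006 + 40 days = Aug 17 2006.

Jul 8 2006, Aug 17 2006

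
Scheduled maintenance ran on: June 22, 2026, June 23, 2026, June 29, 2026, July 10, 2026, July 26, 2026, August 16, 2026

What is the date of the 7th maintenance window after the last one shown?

Gaps: 1, 6, 11, 16, 21 days — each gap is 5 larger than the previous one.
Next gap: 26 days. August 16, 2026 + 26 days = September 11, 2026.
Next gap: 31 days. September 11, 2026 + 31 days = October 12, 2026.
Next gap: 36 days. October 12, 2026 + 36 days = November 17, 2026.
Next gap: 41 days. November 17, 2026 + 41 days = December 28, 2026.
Next gap: 46 days. December 28, 2026 + 46 days = February 12, 2027.
Next gap: 51 days. February 12, 2027 + 51 days = April 4, 2027.
Next gap: 56 days. April 4, 2027 + 56 days = May 30, 2027.

May 30, 2027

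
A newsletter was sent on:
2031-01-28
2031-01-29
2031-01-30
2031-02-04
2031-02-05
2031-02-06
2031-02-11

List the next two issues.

2031-02-12, 2031-02-13

The gap pattern 1, 1, 5, 1, 1, 5 repeats every 3 events.
These are the Tuesdays, Wednesdays and Thursdays of each week.
Next Wednesday: 2031-02-12.
The following Thursday is 2031-02-13.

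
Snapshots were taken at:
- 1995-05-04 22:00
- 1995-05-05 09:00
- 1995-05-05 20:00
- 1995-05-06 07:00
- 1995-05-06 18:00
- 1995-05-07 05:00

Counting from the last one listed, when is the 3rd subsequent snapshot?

1995-05-08 14:00

Gaps: 11, 11, 11, 11, 11 hours — each event is 11 hours after the previous one.
1995-05-07 05:00 + 11 h = 1995-05-07 16:00.
1995-05-07 16:00 + 11 h = 1995-05-08 03:00.
1995-05-08 03:00 + 11 h = 1995-05-08 14:00.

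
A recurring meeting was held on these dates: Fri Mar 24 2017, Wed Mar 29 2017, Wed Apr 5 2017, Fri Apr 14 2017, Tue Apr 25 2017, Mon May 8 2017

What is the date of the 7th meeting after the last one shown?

Mon Oct 2 2017

Intervals are 5, 7, 9, 11, 13 days — an arithmetic progression with common difference 2.
Next gap: 15 days. Mon May 8 2017 + 15 days = Tue May 23 2017.
Next gap: 17 days. Tue May 23 2017 + 17 days = Fri Jun 9 2017.
Next gap: 19 days. Fri Jun 9 2017 + 19 days = Wed Jun 28 2017.
Next gap: 21 days. Wed Jun 28 2017 + 21 days = Wed Jul 19 2017.
Next gap: 23 days. Wed Jul 19 2017 + 23 days = Fri Aug 11 2017.
Next gap: 25 days. Fri Aug 11 2017 + 25 days = Tue Sep 5 2017.
Next gap: 27 days. Tue Sep 5 2017 + 27 days = Mon Oct 2 2017.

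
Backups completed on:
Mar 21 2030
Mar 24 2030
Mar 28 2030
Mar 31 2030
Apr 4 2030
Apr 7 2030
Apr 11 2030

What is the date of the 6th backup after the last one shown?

May 2 2030

The gap pattern 3, 4, 3, 4, 3, 4 repeats every 2 events.
These are the Thursdays and Sundays of each week.
Next Sunday: Apr 14 2030.
The following Thursday is Apr 18 2030.
The following Sunday is Apr 21 2030.
Next Thursday: Apr 25 2030.
The following Sunday is Apr 28 2030.
Next Thursday: May 2 2030.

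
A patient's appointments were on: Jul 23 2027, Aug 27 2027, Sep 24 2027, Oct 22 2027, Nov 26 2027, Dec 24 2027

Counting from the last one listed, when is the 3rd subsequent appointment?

Gaps: 35, 28, 28, 35, 28 days — a mix of 28 and 35. Every date is a Friday.
Each is the 4th Friday of its month.
January 2028 — 4th Friday is Jan 28 2028.
February 2028 — 4th Friday is Feb 25 2028.
March 2028 — 4th Friday is Mar 24 2028.

Mar 24 2028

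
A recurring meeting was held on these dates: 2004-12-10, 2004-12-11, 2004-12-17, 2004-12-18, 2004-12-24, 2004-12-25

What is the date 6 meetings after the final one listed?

2005-01-15

The gap pattern 1, 6, 1, 6, 1 repeats every 2 events.
These are the Fridays and Saturdays of each week.
The following Friday is 2004-12-31.
Next Saturday: 2005-01-01.
The following Friday is 2005-01-07.
Next Saturday: 2005-01-08.
Next Friday: 2005-01-14.
Next Saturday: 2005-01-15.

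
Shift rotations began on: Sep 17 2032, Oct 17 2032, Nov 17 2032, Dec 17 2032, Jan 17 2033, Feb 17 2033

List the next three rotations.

The day-of-month is always 17 (30, 31, 30, 31, 31 days between events).
So this recurs on the 17th of each month.
March 2033: Mar 17 2033.
April 2033: Apr 17 2033.
May 2033: May 17 2033.

Mar 17 2033, Apr 17 2033, May 17 2033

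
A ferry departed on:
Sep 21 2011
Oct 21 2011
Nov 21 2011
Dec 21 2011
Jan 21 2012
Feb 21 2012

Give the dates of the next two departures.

Mar 21 2012, Apr 21 2012

The day-of-month is always 21 (30, 31, 30, 31, 31 days between events).
So this recurs on the 21st of each month.
Next: March 2012 → Mar 21 2012.
April 2012: Apr 21 2012.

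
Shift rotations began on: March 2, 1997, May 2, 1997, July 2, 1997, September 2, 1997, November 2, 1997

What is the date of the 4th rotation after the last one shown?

July 2, 1998

Each date is the 2nd; the gaps (61, 61, 62, 61) track the month lengths.
The rule is the 2nd of every 2 months.
January 1998: January 2, 1998.
Next: March 1998 → March 2, 1998.
Next: May 1998 → May 2, 1998.
July 1998: July 2, 1998.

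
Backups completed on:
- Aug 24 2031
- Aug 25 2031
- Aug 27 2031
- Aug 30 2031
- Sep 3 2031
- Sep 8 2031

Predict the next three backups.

Sep 14 2031, Sep 21 2031, Sep 29 2031

Gaps: 1, 2, 3, 4, 5 days — each gap is 1 larger than the previous one.
Next gap: 6 days. Sep 8 2031 + 6 days = Sep 14 2031.
Next gap: 7 days. Sep 14 2031 + 7 days = Sep 21 2031.
Next gap: 8 days. Sep 21 2031 + 8 days = Sep 29 2031.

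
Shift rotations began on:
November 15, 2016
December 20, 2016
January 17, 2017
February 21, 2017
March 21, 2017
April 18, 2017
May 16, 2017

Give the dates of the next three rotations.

All dates are Tuesdays, 35, 28, 35, 28, 28, 28 days apart.
Specifically, the 3rd Tuesday of each month.
3rd Tuesday of June 2017: June 20, 2017.
July 2017 — 3rd Tuesday is July 18, 2017.
3rd Tuesday of August 2017: August 15, 2017.

June 20, 2017; July 18, 2017; August 15, 2017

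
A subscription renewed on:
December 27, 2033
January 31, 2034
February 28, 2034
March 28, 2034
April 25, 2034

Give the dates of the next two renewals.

May 30, 2034; June 27, 2034

These are Tuesdays with 35, 28, 28, 28-day gaps.
Each is the final Tuesday of its month — January 31, 2034 is past the 28th, so '4th Tuesday' doesn't fit.
May 2034 ends with Tuesday May 30, 2034.
Last Tuesday of June 2034: June 27, 2034.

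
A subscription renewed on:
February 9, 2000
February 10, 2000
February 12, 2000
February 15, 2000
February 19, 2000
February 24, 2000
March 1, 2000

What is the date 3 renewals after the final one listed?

Gaps: 1, 2, 3, 4, 5, 6 days — each gap is 1 larger than the previous one.
Next gap: 7 days. March 1, 2000 + 7 days = March 8, 2000.
Next gap: 8 days. March 8, 2000 + 8 days = March 16, 2000.
Next gap: 9 days. March 16, 2000 + 9 days = March 25, 2000.

March 25, 2000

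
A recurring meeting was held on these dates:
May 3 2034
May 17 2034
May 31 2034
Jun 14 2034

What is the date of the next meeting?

The spacing is 14, 14, 14 days — always 14 days.
Jun 14 2034 + 14 days = Jun 28 2034.

Jun 28 2034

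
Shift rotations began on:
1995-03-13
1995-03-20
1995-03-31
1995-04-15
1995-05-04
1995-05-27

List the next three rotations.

Intervals are 7, 11, 15, 19, 23 days — an arithmetic progression with common difference 4.
Next gap: 27 days. 1995-05-27 + 27 days = 1995-06-23.
Next gap: 31 days. 1995-06-23 + 31 days = 1995-07-24.
Next gap: 35 days. 1995-07-24 + 35 days = 1995-08-28.

1995-06-23, 1995-07-24, 1995-08-28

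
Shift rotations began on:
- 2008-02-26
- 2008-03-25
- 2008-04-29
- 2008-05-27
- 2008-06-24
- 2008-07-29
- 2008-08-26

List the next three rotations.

Every date is a Tuesday; gaps 28, 35, 28, 28, 35, 28 days.
Each is the last Tuesday of its month (at least one falls on the 29th or later, ruling out '4th Tuesday').
Last Tuesday of September 2008: 2008-09-30.
Last Tuesday of October 2008: 2008-10-28.
Last Tuesday of November 2008: 2008-11-25.

2008-09-30, 2008-10-28, 2008-11-25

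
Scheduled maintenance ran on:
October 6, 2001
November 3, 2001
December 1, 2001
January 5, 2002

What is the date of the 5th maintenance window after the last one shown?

June 1, 2002

Gaps: 28, 28, 35 days — a mix of 28 and 35. Every date is a Saturday.
Each is the 1st Saturday of its month.
1st Saturday of February 2002: February 2, 2002.
1st Saturday of March 2002: March 2, 2002.
April 2002 — 1st Saturday is April 6, 2002.
May 2002 — 1st Saturday is May 4, 2002.
1st Saturday of June 2002: June 1, 2002.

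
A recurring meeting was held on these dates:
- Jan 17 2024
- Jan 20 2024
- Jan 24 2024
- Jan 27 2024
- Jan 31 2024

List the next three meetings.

Gaps: 3, 4, 3, 4 days — not constant, but cyclic with period 2.
The events fall on every Wednesday and Saturday.
Next Saturday: Feb 3 2024.
The following Wednesday is Feb 7 2024.
The following Saturday is Feb 10 2024.

Feb 3 2024, Feb 7 2024, Feb 10 2024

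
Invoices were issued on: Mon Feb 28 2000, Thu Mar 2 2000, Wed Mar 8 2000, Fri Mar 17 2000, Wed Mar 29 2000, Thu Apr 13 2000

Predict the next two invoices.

The spacing grows by 3 each time: 3, 6, 9, 12, 15 days.
Next gap: 18 days. Thu Apr 13 2000 + 18 days = Mon May 1 2000.
Next gap: 21 days. Mon May 1 2000 + 21 days = Mon May 22 2000.

Mon May 1 2000, Mon May 22 2000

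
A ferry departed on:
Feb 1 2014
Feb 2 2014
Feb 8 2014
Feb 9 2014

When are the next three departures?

Every event lands on a Saturday or Sunday (gaps cycle 1, 6, 1).
So the schedule is: every Saturday and Sunday.
Next Saturday: Feb 15 2014.
The following Sunday is Feb 16 2014.
The following Saturday is Feb 22 2014.

Feb 15 2014, Feb 16 2014, Feb 22 2014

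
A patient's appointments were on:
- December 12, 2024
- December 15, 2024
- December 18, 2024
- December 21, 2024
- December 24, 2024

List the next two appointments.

The spacing is 3, 3, 3, 3 days — always 3 days.
December 24, 2024 + 3 days = December 27, 2024.
December 27, 2024 + 3 days = December 30, 2024.

December 27, 2024; December 30, 2024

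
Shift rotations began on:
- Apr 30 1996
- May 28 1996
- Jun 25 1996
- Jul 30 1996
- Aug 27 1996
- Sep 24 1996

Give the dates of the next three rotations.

Oct 29 1996, Nov 26 1996, Dec 31 1996

Every date is a Tuesday; gaps 28, 28, 35, 28, 28 days.
Each is the last Tuesday of its month (at least one falls on the 29th or later, ruling out '4th Tuesday').
October 1996 ends with Tuesday Oct 29 1996.
November 1996 ends with Tuesday Nov 26 1996.
December 1996 ends with Tuesday Dec 31 1996.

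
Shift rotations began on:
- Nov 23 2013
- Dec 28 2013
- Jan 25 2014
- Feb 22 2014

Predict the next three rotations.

Mar 22 2014, Apr 26 2014, May 24 2014

All dates are Saturdays, 35, 28, 28 days apart.
Specifically, the 4th Saturday of each month.
March 2014 — 4th Saturday is Mar 22 2014.
April 2014 — 4th Saturday is Apr 26 2014.
May 2014 — 4th Saturday is May 24 2014.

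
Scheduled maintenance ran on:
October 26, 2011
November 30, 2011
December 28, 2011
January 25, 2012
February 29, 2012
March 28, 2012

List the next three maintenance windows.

Every date is a Wednesday; gaps 35, 28, 28, 35, 28 days.
Each is the last Wednesday of its month (at least one falls on the 29th or later, ruling out '4th Wednesday').
April 2012 ends with Wednesday April 25, 2012.
May 2012 ends with Wednesday May 30, 2012.
Last Wednesday of June 2012: June 27, 2012.

April 25, 2012; May 30, 2012; June 27, 2012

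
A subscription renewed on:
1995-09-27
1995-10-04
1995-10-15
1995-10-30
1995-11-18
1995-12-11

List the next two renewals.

1996-01-07, 1996-02-07

The spacing grows by 4 each time: 7, 11, 15, 19, 23 days.
Next gap: 27 days. 1995-12-11 + 27 days = 1996-01-07.
Next gap: 31 days. 1996-01-07 + 31 days = 1996-02-07.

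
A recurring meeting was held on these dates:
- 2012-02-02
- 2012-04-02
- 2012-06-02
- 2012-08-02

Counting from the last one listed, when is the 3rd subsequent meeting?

Each date is the 2nd; the gaps (60, 61, 61) track the month lengths.
The rule is the 2nd of every 2 months.
Next: October 2012 → 2012-10-02.
Next: December 2012 → 2012-12-02.
Next: February 2013 → 2013-02-02.

2013-02-02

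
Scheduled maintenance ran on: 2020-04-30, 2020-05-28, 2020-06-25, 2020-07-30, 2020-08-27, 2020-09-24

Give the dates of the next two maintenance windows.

2020-10-29, 2020-11-26

All Thursdays; the gaps (28, 28, 35, 28, 28) vary with month length.
This is the last Thursday of each month.
Last Thursday of October 2020: 2020-10-29.
Last Thursday of November 2020: 2020-11-26.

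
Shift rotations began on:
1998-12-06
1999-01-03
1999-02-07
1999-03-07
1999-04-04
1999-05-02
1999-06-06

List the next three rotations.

1999-07-04, 1999-08-01, 1999-09-05

Gaps: 28, 35, 28, 28, 28, 35 days — a mix of 28 and 35. Every date is a Sunday.
Each is the 1st Sunday of its month.
1st Sunday of July 1999: 1999-07-04.
August 1999 — 1st Sunday is 1999-08-01.
September 1999 — 1st Sunday is 1999-09-05.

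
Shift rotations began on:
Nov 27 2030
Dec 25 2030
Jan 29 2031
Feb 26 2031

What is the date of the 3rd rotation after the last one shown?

May 28 2031

These are Wednesdays with 28, 35, 28-day gaps.
Each is the final Wednesday of its month — Jan 29 2031 is past the 28th, so '4th Wednesday' doesn't fit.
Last Wednesday of March 2031: Mar 26 2031.
April 2031 ends with Wednesday Apr 30 2031.
Last Wednesday of May 2031: May 28 2031.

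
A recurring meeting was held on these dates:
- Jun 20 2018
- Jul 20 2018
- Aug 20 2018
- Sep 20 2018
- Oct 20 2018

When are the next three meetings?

Nov 20 2018, Dec 20 2018, Jan 20 2019

The day-of-month is always 20 (30, 31, 31, 30 days between events).
So this recurs on the 20th of each month.
Next: November 2018 → Nov 20 2018.
December 2018: Dec 20 2018.
January 2019: Jan 20 2019.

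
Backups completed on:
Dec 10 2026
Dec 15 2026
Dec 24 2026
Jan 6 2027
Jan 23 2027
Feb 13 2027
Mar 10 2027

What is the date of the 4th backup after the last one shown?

Gaps: 5, 9, 13, 17, 21, 25 days — each gap is 4 larger than the previous one.
Next gap: 29 days. Mar 10 2027 + 29 days = Apr 8 2027.
Next gap: 33 days. Apr 8 2027 + 33 days = May 11 2027.
Next gap: 37 days. May 11 2027 + 37 days = Jun 17 2027.
Next gap: 41 days. Jun 17 2027 + 41 days = Jul 28 2027.

Jul 28 2027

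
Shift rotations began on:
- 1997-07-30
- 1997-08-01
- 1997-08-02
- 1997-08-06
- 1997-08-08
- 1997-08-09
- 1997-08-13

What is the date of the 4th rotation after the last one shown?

Every event lands on a Wednesday or Friday or Saturday (gaps cycle 2, 1, 4, 2, 1, 4).
So the schedule is: every Wednesday, Friday and Saturday.
Next Friday: 1997-08-15.
The following Saturday is 1997-08-16.
The following Wednesday is 1997-08-20.
Next Friday: 1997-08-22.

1997-08-22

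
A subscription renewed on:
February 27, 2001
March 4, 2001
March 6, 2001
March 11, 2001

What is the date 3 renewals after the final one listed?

March 20, 2001

The gap pattern 5, 2, 5 repeats every 2 events.
These are the Tuesdays and Sundays of each week.
The following Tuesday is March 13, 2001.
The following Sunday is March 18, 2001.
The following Tuesday is March 20, 2001.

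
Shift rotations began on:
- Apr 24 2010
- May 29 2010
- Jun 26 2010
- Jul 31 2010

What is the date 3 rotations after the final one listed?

Oct 30 2010

All Saturdays; the gaps (35, 28, 35) vary with month length.
This is the last Saturday of each month.
August 2010 ends with Saturday Aug 28 2010.
September 2010 ends with Saturday Sep 25 2010.
October 2010 ends with Saturday Oct 30 2010.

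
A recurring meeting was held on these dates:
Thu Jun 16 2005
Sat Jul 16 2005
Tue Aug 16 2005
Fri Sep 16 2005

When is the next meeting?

Sun Oct 16 2005

Each date is the 16th; the gaps (30, 31, 31) track the month lengths.
The rule is the 16th of each month.
October 2005: Sun Oct 16 2005.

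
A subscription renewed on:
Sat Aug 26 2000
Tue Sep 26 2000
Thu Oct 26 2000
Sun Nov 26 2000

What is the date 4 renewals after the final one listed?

Mon Mar 26 2001

Gaps: 31, 30, 31 days — not constant. Every event is on the 26th of the month.
Pattern: the 26th of each month.
Next: December 2000 → Tue Dec 26 2000.
Next: January 2001 → Fri Jan 26 2001.
February 2001: Mon Feb 26 2001.
Next: March 2001 → Mon Mar 26 2001.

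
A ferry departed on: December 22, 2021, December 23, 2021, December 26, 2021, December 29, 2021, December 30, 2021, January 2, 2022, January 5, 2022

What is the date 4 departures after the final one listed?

January 13, 2022

Gaps: 1, 3, 3, 1, 3, 3 days — not constant, but cyclic with period 3.
The events fall on every Wednesday, Thursday and Sunday.
Next Thursday: January 6, 2022.
The following Sunday is January 9, 2022.
Next Wednesday: January 12, 2022.
Next Thursday: January 13, 2022.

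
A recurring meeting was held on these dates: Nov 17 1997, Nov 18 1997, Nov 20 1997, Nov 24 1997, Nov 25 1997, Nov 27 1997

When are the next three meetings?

Dec 1 1997, Dec 2 1997, Dec 4 1997

Gaps: 1, 2, 4, 1, 2 days — not constant, but cyclic with period 3.
The events fall on every Monday, Tuesday and Thursday.
The following Monday is Dec 1 1997.
The following Tuesday is Dec 2 1997.
The following Thursday is Dec 4 1997.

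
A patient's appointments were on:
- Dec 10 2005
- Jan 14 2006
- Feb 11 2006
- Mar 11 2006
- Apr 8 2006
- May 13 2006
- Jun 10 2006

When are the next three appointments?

Jul 8 2006, Aug 12 2006, Sep 9 2006

These are Saturdays at 28- or 35-day spacing (35, 28, 28, 28, 35, 28).
The pattern: 2nd Saturday of the month.
July 2006 — 2nd Saturday is Jul 8 2006.
August 2006 — 2nd Saturday is Aug 12 2006.
September 2006 — 2nd Saturday is Sep 9 2006.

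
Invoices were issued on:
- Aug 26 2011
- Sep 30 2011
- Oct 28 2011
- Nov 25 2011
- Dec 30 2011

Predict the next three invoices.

Jan 27 2012, Feb 24 2012, Mar 30 2012

These are Fridays with 35, 28, 28, 35-day gaps.
Each is the final Friday of its month — Sep 30 2011 is past the 28th, so '4th Friday' doesn't fit.
January 2012 ends with Friday Jan 27 2012.
Last Friday of February 2012: Feb 24 2012.
March 2012 ends with Friday Mar 30 2012.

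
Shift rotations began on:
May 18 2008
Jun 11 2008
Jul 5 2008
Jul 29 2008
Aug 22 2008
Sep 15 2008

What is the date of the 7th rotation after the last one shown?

The spacing is 24, 24, 24, 24, 24 days — always 24 days.
Sep 15 2008 + 24 days = Oct 9 2008.
Oct 9 2008 + 24 days = Nov 2 2008.
Nov 2 2008 + 24 days = Nov 26 2008.
Nov 26 2008 + 24 days = Dec 20 2008.
Dec 20 2008 + 24 days = Jan 13 2009.
Jan 13 2009 + 24 days = Feb 6 2009.
Feb 6 2009 + 24 days = Mar 2 2009.

Mar 2 2009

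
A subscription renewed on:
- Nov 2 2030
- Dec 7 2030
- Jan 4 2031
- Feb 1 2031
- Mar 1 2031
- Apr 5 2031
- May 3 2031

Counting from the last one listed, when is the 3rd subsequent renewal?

Gaps: 35, 28, 28, 28, 35, 28 days — a mix of 28 and 35. Every date is a Saturday.
Each is the 1st Saturday of its month.
June 2031 — 1st Saturday is Jun 7 2031.
1st Saturday of July 2031: Jul 5 2031.
1st Saturday of August 2031: Aug 2 2031.

Aug 2 2031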